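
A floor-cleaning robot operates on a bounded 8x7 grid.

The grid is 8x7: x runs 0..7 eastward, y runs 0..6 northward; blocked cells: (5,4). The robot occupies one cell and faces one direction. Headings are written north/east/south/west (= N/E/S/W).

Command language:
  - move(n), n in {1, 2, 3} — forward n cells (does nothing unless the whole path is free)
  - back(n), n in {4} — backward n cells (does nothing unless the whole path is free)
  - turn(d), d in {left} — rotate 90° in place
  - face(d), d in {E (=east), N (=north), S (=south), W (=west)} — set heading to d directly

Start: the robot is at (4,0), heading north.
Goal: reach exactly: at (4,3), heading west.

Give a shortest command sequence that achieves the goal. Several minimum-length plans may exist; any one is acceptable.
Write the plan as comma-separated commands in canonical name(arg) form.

move(3), turn(left)

t0: at (4,0), heading north
step 1 (move(3)): at (4,3), heading north
step 2 (turn(left)): at (4,3), heading west
shorter routes all fall short; 2 is best.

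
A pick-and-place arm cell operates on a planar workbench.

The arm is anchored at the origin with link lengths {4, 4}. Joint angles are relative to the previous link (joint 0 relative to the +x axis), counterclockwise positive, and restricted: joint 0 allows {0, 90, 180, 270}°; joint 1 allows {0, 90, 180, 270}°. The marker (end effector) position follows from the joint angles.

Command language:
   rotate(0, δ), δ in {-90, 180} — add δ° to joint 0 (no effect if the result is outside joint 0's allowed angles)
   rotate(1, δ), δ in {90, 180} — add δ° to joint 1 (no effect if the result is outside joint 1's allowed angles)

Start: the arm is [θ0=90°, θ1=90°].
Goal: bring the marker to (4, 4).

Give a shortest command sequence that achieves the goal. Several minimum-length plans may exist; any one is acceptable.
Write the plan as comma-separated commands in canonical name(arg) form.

t0: [θ0=90°, θ1=90°]
t=1 rotate(0, -90) ⇒ [θ0=0°, θ1=90°]
nothing shorter than 1 reaches the goal.

rotate(0, -90)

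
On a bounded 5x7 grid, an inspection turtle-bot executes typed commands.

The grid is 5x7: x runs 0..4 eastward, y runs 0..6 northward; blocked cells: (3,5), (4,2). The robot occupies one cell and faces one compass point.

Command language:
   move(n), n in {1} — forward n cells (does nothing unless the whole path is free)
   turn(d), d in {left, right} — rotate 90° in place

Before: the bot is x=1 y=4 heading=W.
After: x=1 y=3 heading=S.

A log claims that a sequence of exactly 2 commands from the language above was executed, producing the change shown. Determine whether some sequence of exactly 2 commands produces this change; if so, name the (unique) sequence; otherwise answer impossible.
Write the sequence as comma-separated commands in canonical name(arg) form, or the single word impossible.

turn(left), move(1)

key: running move(1) before turn(left) would end elsewhere — order is forced
start: x=1 y=4 heading=W
t=1 turn(left) ⇒ x=1 y=4 heading=S
t=2 move(1) ⇒ x=1 y=3 heading=S
uniquely the one of 9 2-step routes that fits.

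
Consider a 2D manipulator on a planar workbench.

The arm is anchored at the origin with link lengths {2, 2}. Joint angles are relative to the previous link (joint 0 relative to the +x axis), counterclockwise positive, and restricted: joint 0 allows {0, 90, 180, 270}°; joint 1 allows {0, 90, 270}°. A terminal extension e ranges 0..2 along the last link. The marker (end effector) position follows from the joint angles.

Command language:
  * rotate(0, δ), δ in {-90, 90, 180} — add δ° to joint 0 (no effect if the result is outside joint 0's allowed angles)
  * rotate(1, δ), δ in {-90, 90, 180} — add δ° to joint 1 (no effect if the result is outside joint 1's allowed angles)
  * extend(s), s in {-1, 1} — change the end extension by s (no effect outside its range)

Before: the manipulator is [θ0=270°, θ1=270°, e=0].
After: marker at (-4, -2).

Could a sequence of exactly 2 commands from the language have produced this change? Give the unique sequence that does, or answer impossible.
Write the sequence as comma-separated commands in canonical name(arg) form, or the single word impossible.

extend(1), extend(1)

begin: [θ0=270°, θ1=270°, e=0]
step 1 (extend(1)): [θ0=270°, θ1=270°, e=1]
step 2 (extend(1)): [θ0=270°, θ1=270°, e=2]
no rival 2-sequence matches.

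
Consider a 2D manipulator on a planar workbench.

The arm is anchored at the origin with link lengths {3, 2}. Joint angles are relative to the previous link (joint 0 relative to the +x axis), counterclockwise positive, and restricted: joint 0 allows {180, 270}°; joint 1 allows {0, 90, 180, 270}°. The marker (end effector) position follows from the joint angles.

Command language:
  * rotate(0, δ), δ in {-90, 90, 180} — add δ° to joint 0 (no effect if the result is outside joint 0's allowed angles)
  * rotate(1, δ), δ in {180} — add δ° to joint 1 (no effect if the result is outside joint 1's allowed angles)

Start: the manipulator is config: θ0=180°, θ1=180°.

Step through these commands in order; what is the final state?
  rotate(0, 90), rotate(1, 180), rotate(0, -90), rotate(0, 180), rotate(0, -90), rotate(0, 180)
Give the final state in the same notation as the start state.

config: θ0=180°, θ1=0°

start: config: θ0=180°, θ1=180°
t=1 rotate(0, 90) ⇒ config: θ0=270°, θ1=180°
t=2 rotate(1, 180) ⇒ config: θ0=270°, θ1=0°
t=3 rotate(0, -90) ⇒ config: θ0=180°, θ1=0°
t=4 rotate(0, 180) ⇒ config: θ0=180°, θ1=0°
t=5 rotate(0, -90) ⇒ config: θ0=180°, θ1=0°
t=6 rotate(0, 180) ⇒ config: θ0=180°, θ1=0°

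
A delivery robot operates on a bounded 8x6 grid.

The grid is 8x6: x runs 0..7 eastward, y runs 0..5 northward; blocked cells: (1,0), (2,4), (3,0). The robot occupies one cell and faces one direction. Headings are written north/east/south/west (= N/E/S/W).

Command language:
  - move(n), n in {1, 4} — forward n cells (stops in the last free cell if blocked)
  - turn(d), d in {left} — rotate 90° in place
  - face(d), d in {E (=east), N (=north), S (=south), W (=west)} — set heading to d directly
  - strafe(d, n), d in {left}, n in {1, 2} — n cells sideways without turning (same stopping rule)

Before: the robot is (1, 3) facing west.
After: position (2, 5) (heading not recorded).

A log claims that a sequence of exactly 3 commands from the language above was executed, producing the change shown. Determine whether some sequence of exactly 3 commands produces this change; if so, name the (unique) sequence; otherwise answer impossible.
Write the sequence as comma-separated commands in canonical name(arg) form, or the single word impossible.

key: order matters: swapping face(E) and move(1) lands elsewhere
t0: (1, 3) facing west
step 1 (face(E)): (1, 3) facing east
step 2 (strafe(left, 2)): (1, 5) facing east
step 3 (move(1)): (2, 5) facing east
uniquely the one of 729 3-step routes that fits.

face(E), strafe(left, 2), move(1)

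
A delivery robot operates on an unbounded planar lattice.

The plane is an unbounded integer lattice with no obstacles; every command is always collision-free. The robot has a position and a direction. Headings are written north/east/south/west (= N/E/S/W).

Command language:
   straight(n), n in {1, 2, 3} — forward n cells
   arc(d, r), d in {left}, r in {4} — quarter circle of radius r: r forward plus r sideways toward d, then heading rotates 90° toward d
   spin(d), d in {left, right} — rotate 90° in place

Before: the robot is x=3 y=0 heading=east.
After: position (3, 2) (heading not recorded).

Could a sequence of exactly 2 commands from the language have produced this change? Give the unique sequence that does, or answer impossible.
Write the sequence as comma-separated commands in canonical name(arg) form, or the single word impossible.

key: order matters: swapping spin(left) and straight(2) lands elsewhere
begin: x=3 y=0 heading=east
1. spin(left) → x=3 y=0 heading=north
2. straight(2) → x=3 y=2 heading=north
uniquely the one of 36 2-step routes that fits.

spin(left), straight(2)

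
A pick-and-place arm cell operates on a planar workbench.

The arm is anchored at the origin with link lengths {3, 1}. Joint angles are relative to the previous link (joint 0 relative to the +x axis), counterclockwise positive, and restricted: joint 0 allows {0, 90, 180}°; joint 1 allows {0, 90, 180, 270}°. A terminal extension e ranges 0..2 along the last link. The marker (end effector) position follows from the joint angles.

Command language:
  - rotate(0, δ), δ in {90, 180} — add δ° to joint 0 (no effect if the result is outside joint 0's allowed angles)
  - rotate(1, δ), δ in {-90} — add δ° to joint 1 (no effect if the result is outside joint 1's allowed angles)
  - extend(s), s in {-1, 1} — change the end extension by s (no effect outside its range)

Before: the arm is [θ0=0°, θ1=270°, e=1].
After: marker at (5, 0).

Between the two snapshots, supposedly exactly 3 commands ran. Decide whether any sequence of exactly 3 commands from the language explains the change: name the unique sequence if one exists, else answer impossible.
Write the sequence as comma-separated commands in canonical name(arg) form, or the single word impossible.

begin: [θ0=0°, θ1=270°, e=1]
1. rotate(1, -90) → [θ0=0°, θ1=180°, e=1]
2. rotate(1, -90) → [θ0=0°, θ1=90°, e=1]
3. rotate(1, -90) → [θ0=0°, θ1=0°, e=1]
uniquely the one of 125 3-step routes that fits.

rotate(1, -90), rotate(1, -90), rotate(1, -90)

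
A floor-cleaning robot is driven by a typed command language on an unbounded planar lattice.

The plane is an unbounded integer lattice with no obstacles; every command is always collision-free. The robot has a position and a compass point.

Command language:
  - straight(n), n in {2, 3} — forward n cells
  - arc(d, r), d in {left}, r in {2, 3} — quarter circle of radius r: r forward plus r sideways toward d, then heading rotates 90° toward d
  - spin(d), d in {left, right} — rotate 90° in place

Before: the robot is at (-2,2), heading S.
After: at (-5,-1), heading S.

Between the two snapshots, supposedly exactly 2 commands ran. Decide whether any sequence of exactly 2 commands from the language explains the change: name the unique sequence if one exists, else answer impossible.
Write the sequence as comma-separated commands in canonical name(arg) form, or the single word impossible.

key: heading stays S — rotations cancel among the 2 commands
begin: at (-2,2), heading S
step 1 (spin(right)): at (-2,2), heading W
step 2 (arc(left, 3)): at (-5,-1), heading S
no other 2-command option fits: unique.

spin(right), arc(left, 3)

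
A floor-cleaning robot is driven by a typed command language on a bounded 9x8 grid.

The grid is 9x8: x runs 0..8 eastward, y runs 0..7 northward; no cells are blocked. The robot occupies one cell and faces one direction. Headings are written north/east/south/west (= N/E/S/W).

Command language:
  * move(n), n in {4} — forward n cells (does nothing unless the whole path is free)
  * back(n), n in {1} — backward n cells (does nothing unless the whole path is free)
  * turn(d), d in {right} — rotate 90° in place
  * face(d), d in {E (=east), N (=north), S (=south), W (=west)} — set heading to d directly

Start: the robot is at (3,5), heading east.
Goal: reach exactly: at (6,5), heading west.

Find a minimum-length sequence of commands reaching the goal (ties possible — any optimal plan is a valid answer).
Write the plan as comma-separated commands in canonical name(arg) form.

start: at (3,5), heading east
t=1 move(4) ⇒ at (7,5), heading east
t=2 back(1) ⇒ at (6,5), heading east
t=3 face(W) ⇒ at (6,5), heading west
no 2-step plan works, so 3 is optimal.

move(4), back(1), face(W)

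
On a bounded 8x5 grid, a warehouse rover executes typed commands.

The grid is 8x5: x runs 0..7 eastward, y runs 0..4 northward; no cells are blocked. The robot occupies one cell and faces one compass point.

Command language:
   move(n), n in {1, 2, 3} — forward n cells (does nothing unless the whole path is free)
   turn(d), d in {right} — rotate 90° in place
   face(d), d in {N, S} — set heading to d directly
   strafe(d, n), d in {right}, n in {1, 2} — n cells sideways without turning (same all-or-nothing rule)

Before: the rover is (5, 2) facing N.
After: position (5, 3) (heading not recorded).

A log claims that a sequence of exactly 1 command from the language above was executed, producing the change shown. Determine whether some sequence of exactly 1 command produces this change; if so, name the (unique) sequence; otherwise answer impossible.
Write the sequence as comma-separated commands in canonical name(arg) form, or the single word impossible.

move(1)

t0: (5, 2) facing N
[1] after move(1): (5, 3) facing N
no other 1-command option fits: unique.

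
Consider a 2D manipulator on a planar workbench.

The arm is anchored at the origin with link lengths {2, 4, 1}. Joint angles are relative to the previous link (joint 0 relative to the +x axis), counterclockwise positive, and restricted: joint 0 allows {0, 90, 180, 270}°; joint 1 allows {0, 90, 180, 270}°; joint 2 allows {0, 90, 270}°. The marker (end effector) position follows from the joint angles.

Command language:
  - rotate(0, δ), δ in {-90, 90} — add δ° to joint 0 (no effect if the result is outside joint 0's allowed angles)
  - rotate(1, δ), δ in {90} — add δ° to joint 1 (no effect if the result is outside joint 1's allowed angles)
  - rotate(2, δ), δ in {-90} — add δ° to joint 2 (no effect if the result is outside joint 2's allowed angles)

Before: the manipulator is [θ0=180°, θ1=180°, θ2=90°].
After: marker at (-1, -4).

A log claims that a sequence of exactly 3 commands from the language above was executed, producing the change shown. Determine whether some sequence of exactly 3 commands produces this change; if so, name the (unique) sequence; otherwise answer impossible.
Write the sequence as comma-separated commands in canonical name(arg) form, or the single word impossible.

start: [θ0=180°, θ1=180°, θ2=90°]
step 1 (rotate(1, 90)): [θ0=180°, θ1=270°, θ2=90°]
step 2 (rotate(1, 90)): [θ0=180°, θ1=0°, θ2=90°]
step 3 (rotate(1, 90)): [θ0=180°, θ1=90°, θ2=90°]
uniquely the one of 64 3-step routes that fits.

rotate(1, 90), rotate(1, 90), rotate(1, 90)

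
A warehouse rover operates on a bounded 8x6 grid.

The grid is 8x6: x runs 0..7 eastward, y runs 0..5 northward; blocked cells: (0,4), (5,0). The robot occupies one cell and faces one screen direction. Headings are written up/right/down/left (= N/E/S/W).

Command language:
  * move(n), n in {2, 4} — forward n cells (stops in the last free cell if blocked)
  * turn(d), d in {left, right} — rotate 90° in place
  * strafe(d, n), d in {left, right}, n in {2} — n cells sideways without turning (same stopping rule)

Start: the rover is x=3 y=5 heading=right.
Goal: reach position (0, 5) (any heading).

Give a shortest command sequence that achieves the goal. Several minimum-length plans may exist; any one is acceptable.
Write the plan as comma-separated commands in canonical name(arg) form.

t0: x=3 y=5 heading=right
t=1 turn(right) ⇒ x=3 y=5 heading=down
t=2 turn(right) ⇒ x=3 y=5 heading=left
t=3 move(4) ⇒ x=0 y=5 heading=left
minimal: 3 command(s), checked below 3.

turn(right), turn(right), move(4)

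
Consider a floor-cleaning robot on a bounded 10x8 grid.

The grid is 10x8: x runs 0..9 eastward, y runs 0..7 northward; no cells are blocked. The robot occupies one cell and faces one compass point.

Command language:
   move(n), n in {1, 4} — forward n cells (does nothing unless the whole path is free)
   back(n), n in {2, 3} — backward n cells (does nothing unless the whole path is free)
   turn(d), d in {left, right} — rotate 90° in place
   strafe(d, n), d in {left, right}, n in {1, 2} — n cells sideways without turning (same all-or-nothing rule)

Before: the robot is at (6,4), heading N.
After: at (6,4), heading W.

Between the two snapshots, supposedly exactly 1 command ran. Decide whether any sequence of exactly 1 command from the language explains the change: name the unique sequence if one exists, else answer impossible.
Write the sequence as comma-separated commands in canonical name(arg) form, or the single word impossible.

key: (6,4) unchanged — the single command moves nothing
from: at (6,4), heading N
t=1 turn(left) ⇒ at (6,4), heading W
no rival 1-sequence matches.

turn(left)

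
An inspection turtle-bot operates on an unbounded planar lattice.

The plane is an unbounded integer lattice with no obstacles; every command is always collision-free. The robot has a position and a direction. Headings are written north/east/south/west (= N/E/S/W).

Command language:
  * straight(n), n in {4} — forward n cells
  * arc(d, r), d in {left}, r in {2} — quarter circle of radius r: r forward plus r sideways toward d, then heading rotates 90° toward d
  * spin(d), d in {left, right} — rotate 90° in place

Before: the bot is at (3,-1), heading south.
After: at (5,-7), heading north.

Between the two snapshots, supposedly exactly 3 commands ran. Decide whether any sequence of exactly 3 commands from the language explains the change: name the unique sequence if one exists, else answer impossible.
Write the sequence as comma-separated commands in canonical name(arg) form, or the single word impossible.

straight(4), arc(left, 2), spin(left)

key: cell and facing (now N) both changed — the 3 commands mix motion and turning
from: at (3,-1), heading south
1. straight(4) → at (3,-5), heading south
2. arc(left, 2) → at (5,-7), heading east
3. spin(left) → at (5,-7), heading north
all 64 alternatives checked — unique.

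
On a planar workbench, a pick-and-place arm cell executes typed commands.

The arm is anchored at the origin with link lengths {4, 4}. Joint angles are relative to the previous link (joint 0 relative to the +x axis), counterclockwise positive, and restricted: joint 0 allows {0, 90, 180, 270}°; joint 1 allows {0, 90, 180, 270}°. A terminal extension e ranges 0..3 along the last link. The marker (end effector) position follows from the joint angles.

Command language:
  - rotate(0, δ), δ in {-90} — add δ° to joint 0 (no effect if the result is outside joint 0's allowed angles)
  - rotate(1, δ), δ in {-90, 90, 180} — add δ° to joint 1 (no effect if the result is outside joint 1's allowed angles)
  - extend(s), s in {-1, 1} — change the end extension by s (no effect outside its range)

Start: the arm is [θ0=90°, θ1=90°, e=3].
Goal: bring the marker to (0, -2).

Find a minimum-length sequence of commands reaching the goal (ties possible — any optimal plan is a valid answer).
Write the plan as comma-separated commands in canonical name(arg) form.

start: [θ0=90°, θ1=90°, e=3]
1. extend(-1) → [θ0=90°, θ1=90°, e=2]
2. rotate(1, 90) → [θ0=90°, θ1=180°, e=2]
shorter routes all fall short; 2 is best.

extend(-1), rotate(1, 90)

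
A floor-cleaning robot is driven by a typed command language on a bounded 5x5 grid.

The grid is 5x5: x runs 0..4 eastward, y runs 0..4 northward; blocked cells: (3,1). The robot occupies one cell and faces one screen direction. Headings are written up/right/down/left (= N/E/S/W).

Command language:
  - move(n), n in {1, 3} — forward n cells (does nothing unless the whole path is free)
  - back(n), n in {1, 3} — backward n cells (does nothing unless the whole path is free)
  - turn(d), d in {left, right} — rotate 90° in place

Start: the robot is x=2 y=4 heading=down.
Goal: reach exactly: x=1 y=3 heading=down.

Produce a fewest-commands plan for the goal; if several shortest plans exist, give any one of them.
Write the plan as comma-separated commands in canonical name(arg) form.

initial: x=2 y=4 heading=down
[1] after move(1): x=2 y=3 heading=down
[2] after turn(right): x=2 y=3 heading=left
[3] after move(1): x=1 y=3 heading=left
[4] after turn(left): x=1 y=3 heading=down
no 3-step plan works, so 4 is optimal.

move(1), turn(right), move(1), turn(left)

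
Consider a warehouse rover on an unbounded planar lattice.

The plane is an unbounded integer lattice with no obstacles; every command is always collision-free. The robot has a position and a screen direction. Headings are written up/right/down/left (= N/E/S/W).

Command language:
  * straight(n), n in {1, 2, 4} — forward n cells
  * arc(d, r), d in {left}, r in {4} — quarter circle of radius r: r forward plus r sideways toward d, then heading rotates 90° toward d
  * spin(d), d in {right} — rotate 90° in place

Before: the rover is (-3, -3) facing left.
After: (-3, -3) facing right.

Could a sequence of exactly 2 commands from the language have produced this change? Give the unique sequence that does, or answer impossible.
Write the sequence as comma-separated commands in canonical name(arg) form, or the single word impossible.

key: (-3,-3) unmoved — no command in the sequence translates
begin: (-3, -3) facing left
t=1 spin(right) ⇒ (-3, -3) facing up
t=2 spin(right) ⇒ (-3, -3) facing right
all 25 alternatives checked — unique.

spin(right), spin(right)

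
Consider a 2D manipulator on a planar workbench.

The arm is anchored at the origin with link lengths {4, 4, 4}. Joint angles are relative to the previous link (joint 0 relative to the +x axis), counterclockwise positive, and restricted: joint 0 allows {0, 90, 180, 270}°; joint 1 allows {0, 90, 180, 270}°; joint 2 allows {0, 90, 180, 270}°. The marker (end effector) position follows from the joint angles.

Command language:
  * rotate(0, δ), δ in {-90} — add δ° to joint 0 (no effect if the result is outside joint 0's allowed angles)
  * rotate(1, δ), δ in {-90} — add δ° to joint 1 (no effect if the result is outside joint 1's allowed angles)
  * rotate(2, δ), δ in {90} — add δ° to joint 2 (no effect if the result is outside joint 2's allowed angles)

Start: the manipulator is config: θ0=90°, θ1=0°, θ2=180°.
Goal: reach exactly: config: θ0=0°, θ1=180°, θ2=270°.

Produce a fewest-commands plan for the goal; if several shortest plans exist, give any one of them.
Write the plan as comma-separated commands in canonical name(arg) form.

rotate(2, 90), rotate(1, -90), rotate(1, -90), rotate(0, -90)

begin: config: θ0=90°, θ1=0°, θ2=180°
t=1 rotate(2, 90) ⇒ config: θ0=90°, θ1=0°, θ2=270°
t=2 rotate(1, -90) ⇒ config: θ0=90°, θ1=270°, θ2=270°
t=3 rotate(1, -90) ⇒ config: θ0=90°, θ1=180°, θ2=270°
t=4 rotate(0, -90) ⇒ config: θ0=0°, θ1=180°, θ2=270°
shorter routes all fall short; 4 is best.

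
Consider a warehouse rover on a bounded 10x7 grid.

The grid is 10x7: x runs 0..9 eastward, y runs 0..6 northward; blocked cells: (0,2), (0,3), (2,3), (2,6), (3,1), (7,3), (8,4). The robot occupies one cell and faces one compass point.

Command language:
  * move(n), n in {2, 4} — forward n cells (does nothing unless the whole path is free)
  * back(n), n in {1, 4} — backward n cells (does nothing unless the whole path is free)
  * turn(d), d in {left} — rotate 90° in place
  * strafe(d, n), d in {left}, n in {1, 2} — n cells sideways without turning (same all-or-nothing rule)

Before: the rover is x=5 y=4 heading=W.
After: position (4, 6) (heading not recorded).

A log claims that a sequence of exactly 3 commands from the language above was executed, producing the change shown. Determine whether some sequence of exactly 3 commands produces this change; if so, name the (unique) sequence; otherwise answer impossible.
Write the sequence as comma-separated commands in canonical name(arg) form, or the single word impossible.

no 3-step route produces this change.

impossible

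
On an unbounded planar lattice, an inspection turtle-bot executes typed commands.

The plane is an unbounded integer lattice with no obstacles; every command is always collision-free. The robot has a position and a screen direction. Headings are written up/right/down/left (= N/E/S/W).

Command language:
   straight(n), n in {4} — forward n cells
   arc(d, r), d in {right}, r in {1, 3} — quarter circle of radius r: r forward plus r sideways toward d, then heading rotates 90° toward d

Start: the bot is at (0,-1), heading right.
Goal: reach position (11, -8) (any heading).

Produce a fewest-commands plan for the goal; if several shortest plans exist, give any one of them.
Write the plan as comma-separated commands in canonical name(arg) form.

t0: at (0,-1), heading right
t=1 straight(4) ⇒ at (4,-1), heading right
t=2 straight(4) ⇒ at (8,-1), heading right
t=3 arc(right, 3) ⇒ at (11,-4), heading down
t=4 straight(4) ⇒ at (11,-8), heading down
no 3-step plan works, so 4 is optimal.

straight(4), straight(4), arc(right, 3), straight(4)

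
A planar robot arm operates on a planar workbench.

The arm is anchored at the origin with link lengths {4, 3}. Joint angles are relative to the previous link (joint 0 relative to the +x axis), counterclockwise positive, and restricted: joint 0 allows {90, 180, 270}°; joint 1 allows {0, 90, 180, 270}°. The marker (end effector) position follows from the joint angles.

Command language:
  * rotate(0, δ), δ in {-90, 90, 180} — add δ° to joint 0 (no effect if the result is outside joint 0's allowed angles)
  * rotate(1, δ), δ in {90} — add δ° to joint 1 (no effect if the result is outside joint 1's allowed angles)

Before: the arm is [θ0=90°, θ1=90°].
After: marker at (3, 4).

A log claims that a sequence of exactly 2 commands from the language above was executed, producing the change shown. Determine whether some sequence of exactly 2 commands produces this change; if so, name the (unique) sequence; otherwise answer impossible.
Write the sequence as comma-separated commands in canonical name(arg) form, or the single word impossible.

rotate(1, 90), rotate(1, 90)

from: [θ0=90°, θ1=90°]
[1] after rotate(1, 90): [θ0=90°, θ1=180°]
[2] after rotate(1, 90): [θ0=90°, θ1=270°]
no rival 2-sequence matches.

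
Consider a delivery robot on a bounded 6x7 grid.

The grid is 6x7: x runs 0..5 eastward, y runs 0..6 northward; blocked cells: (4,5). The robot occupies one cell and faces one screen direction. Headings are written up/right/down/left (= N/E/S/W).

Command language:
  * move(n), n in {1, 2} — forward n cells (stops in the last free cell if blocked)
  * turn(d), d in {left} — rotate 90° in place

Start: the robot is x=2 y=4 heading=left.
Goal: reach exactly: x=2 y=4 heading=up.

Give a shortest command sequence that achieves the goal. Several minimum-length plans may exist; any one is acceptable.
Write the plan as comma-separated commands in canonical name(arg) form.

begin: x=2 y=4 heading=left
step 1 (turn(left)): x=2 y=4 heading=down
step 2 (turn(left)): x=2 y=4 heading=right
step 3 (turn(left)): x=2 y=4 heading=up
shorter routes all fall short; 3 is best.

turn(left), turn(left), turn(left)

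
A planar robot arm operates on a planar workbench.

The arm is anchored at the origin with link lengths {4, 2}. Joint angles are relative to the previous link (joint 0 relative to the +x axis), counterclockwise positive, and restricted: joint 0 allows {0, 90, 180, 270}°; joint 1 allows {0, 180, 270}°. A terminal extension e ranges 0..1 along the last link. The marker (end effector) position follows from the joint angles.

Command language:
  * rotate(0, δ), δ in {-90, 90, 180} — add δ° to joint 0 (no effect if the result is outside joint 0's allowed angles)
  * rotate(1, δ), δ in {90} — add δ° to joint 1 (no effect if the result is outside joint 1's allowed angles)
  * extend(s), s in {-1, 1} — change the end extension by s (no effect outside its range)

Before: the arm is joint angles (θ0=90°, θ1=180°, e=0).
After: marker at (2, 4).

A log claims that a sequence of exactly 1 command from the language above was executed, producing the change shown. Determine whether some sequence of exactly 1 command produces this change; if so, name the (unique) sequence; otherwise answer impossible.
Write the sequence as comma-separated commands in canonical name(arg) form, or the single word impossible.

t0: joint angles (θ0=90°, θ1=180°, e=0)
1. rotate(1, 90) → joint angles (θ0=90°, θ1=270°, e=0)
no rival 1-sequence matches.

rotate(1, 90)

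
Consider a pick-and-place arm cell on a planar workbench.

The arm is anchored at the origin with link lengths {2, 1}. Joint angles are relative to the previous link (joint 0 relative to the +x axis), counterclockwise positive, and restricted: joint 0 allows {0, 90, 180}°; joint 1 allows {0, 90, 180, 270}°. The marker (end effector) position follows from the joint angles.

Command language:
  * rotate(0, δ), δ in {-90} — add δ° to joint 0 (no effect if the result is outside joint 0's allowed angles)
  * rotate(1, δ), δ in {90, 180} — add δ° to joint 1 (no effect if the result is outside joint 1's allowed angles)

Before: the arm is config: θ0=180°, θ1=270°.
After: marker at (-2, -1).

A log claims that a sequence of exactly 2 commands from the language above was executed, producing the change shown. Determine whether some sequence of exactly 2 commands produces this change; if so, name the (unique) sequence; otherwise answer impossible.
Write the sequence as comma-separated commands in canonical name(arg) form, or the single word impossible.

initial: config: θ0=180°, θ1=270°
[1] after rotate(1, 90): config: θ0=180°, θ1=0°
[2] after rotate(1, 90): config: θ0=180°, θ1=90°
all 9 alternatives checked — unique.

rotate(1, 90), rotate(1, 90)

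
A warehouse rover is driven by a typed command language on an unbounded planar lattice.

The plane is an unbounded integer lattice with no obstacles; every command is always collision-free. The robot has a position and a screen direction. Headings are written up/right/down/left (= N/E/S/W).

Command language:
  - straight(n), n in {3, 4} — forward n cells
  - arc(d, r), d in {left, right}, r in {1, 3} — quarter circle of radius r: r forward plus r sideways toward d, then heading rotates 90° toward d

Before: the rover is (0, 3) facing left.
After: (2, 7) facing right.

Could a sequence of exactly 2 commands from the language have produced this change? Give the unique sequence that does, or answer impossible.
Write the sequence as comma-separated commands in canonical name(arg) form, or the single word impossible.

arc(right, 1), arc(right, 3)

key: order matters: swapping arc(right, 1) and arc(right, 3) lands elsewhere
initial: (0, 3) facing left
1. arc(right, 1) → (-1, 4) facing up
2. arc(right, 3) → (2, 7) facing right
uniquely the one of 36 2-step routes that fits.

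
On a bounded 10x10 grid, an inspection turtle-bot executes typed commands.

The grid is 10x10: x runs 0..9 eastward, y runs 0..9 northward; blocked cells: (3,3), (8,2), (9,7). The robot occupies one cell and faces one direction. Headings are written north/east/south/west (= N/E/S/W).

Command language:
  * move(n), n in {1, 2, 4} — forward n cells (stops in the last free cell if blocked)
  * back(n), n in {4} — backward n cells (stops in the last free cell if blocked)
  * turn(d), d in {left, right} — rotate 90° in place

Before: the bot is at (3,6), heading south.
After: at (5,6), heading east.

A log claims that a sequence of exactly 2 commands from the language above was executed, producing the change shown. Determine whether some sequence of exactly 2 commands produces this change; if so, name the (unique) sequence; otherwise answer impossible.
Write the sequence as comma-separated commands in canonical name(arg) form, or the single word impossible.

key: running move(2) before turn(left) would end elsewhere — order is forced
from: at (3,6), heading south
[1] after turn(left): at (3,6), heading east
[2] after move(2): at (5,6), heading east
no other 2-command option fits: unique.

turn(left), move(2)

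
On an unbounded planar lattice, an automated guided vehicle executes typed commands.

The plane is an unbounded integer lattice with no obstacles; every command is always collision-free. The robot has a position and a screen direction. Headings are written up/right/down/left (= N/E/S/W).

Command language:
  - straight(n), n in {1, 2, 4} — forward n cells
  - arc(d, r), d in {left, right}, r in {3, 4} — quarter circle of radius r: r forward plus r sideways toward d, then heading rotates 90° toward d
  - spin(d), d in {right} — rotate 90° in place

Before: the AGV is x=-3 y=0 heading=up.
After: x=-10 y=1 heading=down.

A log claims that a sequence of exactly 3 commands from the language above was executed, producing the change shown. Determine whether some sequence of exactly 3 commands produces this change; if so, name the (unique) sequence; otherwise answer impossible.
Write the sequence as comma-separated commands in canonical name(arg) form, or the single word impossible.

straight(2), arc(left, 3), arc(left, 4)

key: cell and facing (now S) both changed — the 3 commands mix motion and turning
begin: x=-3 y=0 heading=up
[1] after straight(2): x=-3 y=2 heading=up
[2] after arc(left, 3): x=-6 y=5 heading=left
[3] after arc(left, 4): x=-10 y=1 heading=down
no other 3-command option fits: unique.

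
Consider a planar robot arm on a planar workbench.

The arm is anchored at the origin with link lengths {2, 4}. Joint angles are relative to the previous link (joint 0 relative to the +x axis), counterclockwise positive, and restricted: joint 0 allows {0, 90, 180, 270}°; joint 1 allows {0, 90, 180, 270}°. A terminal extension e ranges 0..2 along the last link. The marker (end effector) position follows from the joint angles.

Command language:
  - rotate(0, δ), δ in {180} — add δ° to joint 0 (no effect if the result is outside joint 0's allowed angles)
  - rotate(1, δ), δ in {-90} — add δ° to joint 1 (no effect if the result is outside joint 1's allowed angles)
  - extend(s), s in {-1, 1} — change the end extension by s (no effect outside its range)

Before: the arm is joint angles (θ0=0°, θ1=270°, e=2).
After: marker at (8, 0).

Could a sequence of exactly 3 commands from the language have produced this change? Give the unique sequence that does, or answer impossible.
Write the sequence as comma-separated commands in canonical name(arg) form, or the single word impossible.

rotate(1, -90), rotate(1, -90), rotate(1, -90)

begin: joint angles (θ0=0°, θ1=270°, e=2)
step 1 (rotate(1, -90)): joint angles (θ0=0°, θ1=180°, e=2)
step 2 (rotate(1, -90)): joint angles (θ0=0°, θ1=90°, e=2)
step 3 (rotate(1, -90)): joint angles (θ0=0°, θ1=0°, e=2)
uniquely the one of 64 3-step routes that fits.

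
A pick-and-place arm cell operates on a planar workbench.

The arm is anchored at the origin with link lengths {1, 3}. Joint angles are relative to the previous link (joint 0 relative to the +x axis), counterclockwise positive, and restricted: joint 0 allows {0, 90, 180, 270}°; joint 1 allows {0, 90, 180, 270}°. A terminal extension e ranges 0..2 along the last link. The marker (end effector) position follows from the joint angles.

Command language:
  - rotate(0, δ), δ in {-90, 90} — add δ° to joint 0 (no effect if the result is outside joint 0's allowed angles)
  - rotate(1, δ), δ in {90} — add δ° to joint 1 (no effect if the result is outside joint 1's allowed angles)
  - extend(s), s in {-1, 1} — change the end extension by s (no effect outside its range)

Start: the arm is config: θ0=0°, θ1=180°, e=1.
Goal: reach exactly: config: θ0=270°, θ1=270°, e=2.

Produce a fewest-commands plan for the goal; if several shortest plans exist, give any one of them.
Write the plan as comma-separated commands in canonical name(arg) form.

rotate(1, 90), extend(1), rotate(0, -90)

initial: config: θ0=0°, θ1=180°, e=1
t=1 rotate(1, 90) ⇒ config: θ0=0°, θ1=270°, e=1
t=2 extend(1) ⇒ config: θ0=0°, θ1=270°, e=2
t=3 rotate(0, -90) ⇒ config: θ0=270°, θ1=270°, e=2
nothing shorter than 3 reaches the goal.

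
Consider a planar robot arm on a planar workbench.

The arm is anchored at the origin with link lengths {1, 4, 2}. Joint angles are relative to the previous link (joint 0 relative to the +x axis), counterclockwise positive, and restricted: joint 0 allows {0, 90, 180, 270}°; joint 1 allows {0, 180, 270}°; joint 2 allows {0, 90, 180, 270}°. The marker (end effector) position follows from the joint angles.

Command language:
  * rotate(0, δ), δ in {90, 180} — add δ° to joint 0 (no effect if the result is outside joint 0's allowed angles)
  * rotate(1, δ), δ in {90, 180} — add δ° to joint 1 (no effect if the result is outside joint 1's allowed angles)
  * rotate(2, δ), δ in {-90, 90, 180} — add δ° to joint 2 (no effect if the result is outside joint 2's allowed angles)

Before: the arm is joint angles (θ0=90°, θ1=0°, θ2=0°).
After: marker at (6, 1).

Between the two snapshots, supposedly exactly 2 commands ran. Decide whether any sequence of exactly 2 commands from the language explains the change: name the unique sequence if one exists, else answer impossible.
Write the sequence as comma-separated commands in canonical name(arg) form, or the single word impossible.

rotate(1, 180), rotate(1, 90)

key: order matters: swapping rotate(1, 180) and rotate(1, 90) lands elsewhere
from: joint angles (θ0=90°, θ1=0°, θ2=0°)
step 1 (rotate(1, 180)): joint angles (θ0=90°, θ1=180°, θ2=0°)
step 2 (rotate(1, 90)): joint angles (θ0=90°, θ1=270°, θ2=0°)
all 49 alternatives checked — unique.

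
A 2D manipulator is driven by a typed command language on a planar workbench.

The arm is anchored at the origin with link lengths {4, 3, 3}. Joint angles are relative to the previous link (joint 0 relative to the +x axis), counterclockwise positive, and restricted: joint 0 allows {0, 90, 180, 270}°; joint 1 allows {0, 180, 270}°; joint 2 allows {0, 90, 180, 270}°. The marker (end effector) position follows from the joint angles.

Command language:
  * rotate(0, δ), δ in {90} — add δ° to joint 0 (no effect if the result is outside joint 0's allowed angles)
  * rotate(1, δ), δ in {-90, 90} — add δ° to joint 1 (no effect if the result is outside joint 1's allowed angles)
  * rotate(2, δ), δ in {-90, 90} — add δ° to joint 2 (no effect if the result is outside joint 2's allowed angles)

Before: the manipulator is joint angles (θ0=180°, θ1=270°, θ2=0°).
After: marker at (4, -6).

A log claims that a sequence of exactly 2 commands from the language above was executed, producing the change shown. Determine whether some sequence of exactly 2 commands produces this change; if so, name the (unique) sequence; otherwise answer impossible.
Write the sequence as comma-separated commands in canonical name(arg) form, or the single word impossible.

rotate(0, 90), rotate(0, 90)

t0: joint angles (θ0=180°, θ1=270°, θ2=0°)
t=1 rotate(0, 90) ⇒ joint angles (θ0=270°, θ1=270°, θ2=0°)
t=2 rotate(0, 90) ⇒ joint angles (θ0=0°, θ1=270°, θ2=0°)
no rival 2-sequence matches.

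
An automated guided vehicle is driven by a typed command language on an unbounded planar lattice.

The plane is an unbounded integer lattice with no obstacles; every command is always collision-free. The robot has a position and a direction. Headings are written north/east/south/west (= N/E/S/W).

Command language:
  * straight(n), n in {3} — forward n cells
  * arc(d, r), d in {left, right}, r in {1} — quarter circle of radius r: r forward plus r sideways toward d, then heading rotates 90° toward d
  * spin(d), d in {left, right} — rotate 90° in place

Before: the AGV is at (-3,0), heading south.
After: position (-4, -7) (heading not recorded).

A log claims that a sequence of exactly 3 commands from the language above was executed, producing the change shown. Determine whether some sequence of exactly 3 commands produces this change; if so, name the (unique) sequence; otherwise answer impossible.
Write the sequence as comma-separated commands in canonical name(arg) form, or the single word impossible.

key: order matters: swapping straight(3) and arc(right, 1) lands elsewhere
start: at (-3,0), heading south
step 1 (straight(3)): at (-3,-3), heading south
step 2 (straight(3)): at (-3,-6), heading south
step 3 (arc(right, 1)): at (-4,-7), heading west
no other 3-command option fits: unique.

straight(3), straight(3), arc(right, 1)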